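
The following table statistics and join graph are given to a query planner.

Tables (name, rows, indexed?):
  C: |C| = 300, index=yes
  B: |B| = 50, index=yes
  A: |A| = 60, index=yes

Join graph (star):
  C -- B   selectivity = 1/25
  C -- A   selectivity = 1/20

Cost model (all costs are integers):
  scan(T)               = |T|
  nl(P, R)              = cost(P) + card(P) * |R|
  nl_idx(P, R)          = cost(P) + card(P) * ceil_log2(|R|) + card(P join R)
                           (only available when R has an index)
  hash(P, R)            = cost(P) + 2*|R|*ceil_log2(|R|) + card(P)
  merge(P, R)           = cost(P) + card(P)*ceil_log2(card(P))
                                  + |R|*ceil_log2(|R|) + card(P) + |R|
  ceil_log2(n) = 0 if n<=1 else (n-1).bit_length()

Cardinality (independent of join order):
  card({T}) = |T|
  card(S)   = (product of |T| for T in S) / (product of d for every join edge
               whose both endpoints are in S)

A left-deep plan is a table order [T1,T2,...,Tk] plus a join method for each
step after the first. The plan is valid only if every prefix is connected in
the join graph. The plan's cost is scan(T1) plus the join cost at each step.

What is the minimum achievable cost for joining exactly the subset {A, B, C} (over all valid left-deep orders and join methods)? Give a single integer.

2420

Selinger DP over subsets of {A,B,C}:
  {C}: scan cost=300, card=300
  {B}: scan cost=50, card=50
  {A}: scan cost=60, card=60
  {BC}: card=600; try (C,nl_idx)→1100, (B,hash)→1200, (B,nl_idx)→2700, (C,merge)→3400, (B,merge)→3650, (C,hash)→5500 …(+2); best=1100 via (C,nl_idx)
  {AC}: card=900; try (A,hash)→1320, (C,nl_idx)→1500, (A,nl_idx)→3000, (C,merge)→3480, (A,merge)→3720, (C,hash)→5520 …(+2); best=1320 via (A,hash)
  {ABC}: card=1800; try (A,hash)→2420, (B,hash)→2820, (A,nl_idx)→6500, (A,merge)→8120, (B,nl_idx)→8520, (B,merge)→11570 …(+2); best=2420 via (A,hash)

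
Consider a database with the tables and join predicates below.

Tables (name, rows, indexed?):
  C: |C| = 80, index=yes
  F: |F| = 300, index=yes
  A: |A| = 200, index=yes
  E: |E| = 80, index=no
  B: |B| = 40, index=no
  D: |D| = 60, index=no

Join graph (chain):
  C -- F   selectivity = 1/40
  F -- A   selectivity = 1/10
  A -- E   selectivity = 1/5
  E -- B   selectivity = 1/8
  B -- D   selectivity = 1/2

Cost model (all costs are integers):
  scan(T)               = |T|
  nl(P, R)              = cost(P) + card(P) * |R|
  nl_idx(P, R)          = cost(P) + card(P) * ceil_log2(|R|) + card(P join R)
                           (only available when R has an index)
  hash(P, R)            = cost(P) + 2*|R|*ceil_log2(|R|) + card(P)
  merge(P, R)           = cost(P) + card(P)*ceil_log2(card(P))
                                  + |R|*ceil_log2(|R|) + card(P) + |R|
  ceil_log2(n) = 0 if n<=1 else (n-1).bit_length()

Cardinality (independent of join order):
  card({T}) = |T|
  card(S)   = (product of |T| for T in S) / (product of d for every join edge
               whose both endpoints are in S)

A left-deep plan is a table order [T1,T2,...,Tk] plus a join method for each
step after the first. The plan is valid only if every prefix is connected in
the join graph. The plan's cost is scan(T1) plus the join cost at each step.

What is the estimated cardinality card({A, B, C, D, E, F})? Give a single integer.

28800000

Tables in S: A(200), B(40), C(80), D(60), E(80), F(300)
Edges inside S: C-F(d=40), F-A(d=10), A-E(d=5), E-B(d=8), B-D(d=2)
numerator = 200 * 40 * 80 * 60 * 80 * 300 = 921600000000
denominator = 40 * 10 * 5 * 8 * 2 = 32000
card(S) = 921600000000 / 32000 = 28800000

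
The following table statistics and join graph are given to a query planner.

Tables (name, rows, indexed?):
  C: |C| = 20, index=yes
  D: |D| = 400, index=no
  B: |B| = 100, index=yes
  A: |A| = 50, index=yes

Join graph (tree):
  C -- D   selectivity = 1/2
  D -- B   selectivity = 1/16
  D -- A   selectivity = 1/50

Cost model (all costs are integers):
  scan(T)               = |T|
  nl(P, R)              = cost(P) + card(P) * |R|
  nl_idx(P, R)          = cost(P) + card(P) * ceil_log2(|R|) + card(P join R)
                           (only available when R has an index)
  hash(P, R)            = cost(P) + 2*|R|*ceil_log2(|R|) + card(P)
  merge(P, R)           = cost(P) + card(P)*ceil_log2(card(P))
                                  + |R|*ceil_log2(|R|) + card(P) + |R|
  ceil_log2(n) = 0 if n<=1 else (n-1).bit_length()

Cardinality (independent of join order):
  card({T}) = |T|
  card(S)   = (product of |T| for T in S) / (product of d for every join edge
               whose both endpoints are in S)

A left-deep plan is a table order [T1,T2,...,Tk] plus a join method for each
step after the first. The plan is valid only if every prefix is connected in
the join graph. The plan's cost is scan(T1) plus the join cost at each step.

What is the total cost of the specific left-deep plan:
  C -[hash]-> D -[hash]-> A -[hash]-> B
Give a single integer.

17240

step 1: scan C: cost=20, card=20
step 2: join D via hash
    card(P join D) = 20*400/(2) = 4000
    cost = 20 + 2*400*9 + 20 = 7240
step 3: join A via hash
    card(P join A) = 4000*50/(50) = 4000
    cost = 7240 + 2*50*6 + 4000 = 11840
step 4: join B via hash
    card(P join B) = 4000*100/(16) = 25000
    cost = 11840 + 2*100*7 + 4000 = 17240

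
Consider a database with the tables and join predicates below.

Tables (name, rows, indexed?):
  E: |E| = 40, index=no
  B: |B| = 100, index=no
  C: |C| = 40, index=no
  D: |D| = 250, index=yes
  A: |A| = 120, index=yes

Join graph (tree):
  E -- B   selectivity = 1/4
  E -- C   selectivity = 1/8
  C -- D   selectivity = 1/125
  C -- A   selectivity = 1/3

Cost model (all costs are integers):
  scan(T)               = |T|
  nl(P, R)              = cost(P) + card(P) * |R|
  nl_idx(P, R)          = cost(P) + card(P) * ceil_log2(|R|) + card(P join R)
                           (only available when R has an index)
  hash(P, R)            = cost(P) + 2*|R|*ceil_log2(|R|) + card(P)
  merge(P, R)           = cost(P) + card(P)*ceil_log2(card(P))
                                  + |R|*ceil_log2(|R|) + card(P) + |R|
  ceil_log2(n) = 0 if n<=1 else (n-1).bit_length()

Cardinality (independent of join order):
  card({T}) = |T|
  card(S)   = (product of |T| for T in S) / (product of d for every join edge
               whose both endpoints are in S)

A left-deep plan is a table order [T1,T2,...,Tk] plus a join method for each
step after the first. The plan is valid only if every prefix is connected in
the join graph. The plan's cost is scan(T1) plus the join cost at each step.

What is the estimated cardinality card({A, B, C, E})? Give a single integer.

200000

Tables in S: A(120), B(100), C(40), E(40)
Edges inside S: E-B(d=4), E-C(d=8), C-A(d=3)
numerator = 120 * 100 * 40 * 40 = 19200000
denominator = 4 * 8 * 3 = 96
card(S) = 19200000 / 96 = 200000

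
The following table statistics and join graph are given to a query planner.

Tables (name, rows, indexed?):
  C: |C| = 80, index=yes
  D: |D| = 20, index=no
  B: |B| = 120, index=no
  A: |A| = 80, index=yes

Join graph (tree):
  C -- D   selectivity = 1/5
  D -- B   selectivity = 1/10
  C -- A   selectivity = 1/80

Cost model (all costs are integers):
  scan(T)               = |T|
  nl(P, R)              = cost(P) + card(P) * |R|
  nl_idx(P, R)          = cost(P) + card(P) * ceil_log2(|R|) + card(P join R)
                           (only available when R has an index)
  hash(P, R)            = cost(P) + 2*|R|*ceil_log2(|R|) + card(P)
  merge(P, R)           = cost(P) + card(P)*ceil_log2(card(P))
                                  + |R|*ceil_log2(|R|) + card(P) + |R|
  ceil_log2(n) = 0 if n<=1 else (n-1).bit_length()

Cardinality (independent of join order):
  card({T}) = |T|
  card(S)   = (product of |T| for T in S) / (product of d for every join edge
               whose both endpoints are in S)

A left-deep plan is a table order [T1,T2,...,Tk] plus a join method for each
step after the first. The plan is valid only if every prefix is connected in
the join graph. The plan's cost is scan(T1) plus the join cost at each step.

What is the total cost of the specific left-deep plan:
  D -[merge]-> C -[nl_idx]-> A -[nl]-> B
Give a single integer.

step 1: scan D: cost=20, card=20
step 2: join C via merge
    card(P join C) = 20*80/(5) = 320
    cost = 20 + 20*5 + 80*7 + 20 + 80 = 780
step 3: join A via nl_idx
    card(P join A) = 320*80/(80) = 320
    cost = 780 + 320*7 + 320 = 3340
step 4: join B via nl
    card(P join B) = 320*120/(10) = 3840
    cost = 3340 + 320*120 = 41740

41740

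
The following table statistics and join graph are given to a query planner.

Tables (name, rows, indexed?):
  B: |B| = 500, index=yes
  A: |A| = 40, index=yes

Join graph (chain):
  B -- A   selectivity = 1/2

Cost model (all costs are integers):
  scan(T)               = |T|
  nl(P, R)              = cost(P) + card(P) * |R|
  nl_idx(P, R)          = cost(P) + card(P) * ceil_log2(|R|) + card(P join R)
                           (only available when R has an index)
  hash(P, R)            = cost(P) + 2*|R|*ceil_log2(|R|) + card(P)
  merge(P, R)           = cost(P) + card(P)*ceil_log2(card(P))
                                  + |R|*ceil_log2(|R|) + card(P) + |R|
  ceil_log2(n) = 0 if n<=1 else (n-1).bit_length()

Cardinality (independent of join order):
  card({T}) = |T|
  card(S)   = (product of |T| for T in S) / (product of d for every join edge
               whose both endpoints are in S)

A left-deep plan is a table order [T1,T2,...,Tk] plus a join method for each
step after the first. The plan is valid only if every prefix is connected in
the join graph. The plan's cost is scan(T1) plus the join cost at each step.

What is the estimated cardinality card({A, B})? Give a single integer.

10000

Tables in S: A(40), B(500)
Edges inside S: B-A(d=2)
numerator = 40 * 500 = 20000
denominator = 2 = 2
card(S) = 20000 / 2 = 10000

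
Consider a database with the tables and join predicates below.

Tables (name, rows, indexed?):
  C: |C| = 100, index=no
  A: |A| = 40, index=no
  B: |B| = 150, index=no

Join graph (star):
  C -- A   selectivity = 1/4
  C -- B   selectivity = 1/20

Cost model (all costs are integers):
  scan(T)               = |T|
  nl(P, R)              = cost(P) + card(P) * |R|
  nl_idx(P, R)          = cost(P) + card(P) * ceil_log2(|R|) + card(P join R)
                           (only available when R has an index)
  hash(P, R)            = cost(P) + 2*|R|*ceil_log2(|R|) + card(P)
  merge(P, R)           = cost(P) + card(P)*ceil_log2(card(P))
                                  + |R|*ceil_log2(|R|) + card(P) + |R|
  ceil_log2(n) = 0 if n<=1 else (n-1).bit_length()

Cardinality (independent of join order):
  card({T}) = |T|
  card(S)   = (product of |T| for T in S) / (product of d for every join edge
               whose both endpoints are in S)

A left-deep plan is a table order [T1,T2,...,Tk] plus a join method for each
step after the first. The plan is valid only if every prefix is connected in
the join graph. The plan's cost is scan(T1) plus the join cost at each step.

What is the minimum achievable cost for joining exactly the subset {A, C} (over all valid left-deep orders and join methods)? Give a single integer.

680

Selinger DP over subsets of {A,C}:
  {C}: scan cost=100, card=100
  {A}: scan cost=40, card=40
  {AC}: card=1000; try (A,hash)→680, (C,merge)→1120, (A,merge)→1180, (C,hash)→1480, (C,nl)→4040, (A,nl)→4100; best=680 via (A,hash)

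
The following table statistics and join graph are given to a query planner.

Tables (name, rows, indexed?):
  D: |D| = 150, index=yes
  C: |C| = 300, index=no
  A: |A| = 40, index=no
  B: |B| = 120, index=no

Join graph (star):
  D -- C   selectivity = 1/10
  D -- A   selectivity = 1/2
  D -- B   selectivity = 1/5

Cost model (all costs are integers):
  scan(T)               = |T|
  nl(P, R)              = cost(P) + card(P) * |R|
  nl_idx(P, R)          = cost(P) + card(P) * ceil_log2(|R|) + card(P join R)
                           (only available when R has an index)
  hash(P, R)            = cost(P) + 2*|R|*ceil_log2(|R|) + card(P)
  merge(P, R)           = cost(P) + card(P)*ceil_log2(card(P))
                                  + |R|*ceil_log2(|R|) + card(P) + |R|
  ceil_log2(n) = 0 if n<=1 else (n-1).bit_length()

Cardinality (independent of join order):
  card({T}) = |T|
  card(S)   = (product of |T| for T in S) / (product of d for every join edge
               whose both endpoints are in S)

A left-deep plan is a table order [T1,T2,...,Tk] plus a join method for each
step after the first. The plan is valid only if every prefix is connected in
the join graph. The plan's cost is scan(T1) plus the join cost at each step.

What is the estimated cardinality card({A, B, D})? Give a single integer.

72000

Tables in S: A(40), B(120), D(150)
Edges inside S: D-A(d=2), D-B(d=5)
numerator = 40 * 120 * 150 = 720000
denominator = 2 * 5 = 10
card(S) = 720000 / 10 = 72000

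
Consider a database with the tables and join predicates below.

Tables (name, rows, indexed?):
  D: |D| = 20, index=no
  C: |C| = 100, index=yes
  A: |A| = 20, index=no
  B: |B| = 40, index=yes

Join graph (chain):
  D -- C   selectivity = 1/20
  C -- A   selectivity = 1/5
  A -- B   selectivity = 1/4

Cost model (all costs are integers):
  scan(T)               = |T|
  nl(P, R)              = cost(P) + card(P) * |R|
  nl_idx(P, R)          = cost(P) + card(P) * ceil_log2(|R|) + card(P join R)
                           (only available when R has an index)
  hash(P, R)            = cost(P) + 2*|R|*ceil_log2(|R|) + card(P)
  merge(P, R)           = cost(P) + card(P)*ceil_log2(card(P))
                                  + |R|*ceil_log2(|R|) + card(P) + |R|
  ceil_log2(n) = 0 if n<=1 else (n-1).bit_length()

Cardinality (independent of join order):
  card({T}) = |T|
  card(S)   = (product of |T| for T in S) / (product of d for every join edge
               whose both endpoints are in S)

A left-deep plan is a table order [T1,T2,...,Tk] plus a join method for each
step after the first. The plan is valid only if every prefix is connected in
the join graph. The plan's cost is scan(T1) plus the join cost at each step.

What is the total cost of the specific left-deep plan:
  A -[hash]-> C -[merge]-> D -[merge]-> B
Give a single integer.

9840

step 1: scan A: cost=20, card=20
step 2: join C via hash
    card(P join C) = 20*100/(5) = 400
    cost = 20 + 2*100*7 + 20 = 1440
step 3: join D via merge
    card(P join D) = 400*20/(20) = 400
    cost = 1440 + 400*9 + 20*5 + 400 + 20 = 5560
step 4: join B via merge
    card(P join B) = 400*40/(4) = 4000
    cost = 5560 + 400*9 + 40*6 + 400 + 40 = 9840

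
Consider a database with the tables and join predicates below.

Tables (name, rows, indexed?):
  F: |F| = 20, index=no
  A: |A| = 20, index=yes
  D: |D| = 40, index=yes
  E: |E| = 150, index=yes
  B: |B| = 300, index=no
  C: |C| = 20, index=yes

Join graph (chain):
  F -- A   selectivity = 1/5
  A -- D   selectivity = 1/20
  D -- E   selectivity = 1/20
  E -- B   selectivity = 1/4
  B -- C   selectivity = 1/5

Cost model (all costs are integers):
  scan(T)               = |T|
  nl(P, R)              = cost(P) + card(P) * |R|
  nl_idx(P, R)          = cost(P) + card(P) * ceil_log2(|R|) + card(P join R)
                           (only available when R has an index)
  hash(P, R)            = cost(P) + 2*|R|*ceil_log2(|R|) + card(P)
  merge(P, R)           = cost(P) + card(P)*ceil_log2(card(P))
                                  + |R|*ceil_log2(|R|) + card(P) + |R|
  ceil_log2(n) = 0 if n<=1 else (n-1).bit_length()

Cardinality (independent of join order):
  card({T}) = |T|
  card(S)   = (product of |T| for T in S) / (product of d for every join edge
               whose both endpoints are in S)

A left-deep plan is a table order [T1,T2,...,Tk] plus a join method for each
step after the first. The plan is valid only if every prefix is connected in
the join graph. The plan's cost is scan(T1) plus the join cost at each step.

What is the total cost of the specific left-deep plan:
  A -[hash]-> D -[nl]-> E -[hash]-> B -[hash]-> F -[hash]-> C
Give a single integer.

125120

step 1: scan A: cost=20, card=20
step 2: join D via hash
    card(P join D) = 20*40/(20) = 40
    cost = 20 + 2*40*6 + 20 = 520
step 3: join E via nl
    card(P join E) = 40*150/(20) = 300
    cost = 520 + 40*150 = 6520
step 4: join B via hash
    card(P join B) = 300*300/(4) = 22500
    cost = 6520 + 2*300*9 + 300 = 12220
step 5: join F via hash
    card(P join F) = 22500*20/(5) = 90000
    cost = 12220 + 2*20*5 + 22500 = 34920
step 6: join C via hash
    card(P join C) = 90000*20/(5) = 360000
    cost = 34920 + 2*20*5 + 90000 = 125120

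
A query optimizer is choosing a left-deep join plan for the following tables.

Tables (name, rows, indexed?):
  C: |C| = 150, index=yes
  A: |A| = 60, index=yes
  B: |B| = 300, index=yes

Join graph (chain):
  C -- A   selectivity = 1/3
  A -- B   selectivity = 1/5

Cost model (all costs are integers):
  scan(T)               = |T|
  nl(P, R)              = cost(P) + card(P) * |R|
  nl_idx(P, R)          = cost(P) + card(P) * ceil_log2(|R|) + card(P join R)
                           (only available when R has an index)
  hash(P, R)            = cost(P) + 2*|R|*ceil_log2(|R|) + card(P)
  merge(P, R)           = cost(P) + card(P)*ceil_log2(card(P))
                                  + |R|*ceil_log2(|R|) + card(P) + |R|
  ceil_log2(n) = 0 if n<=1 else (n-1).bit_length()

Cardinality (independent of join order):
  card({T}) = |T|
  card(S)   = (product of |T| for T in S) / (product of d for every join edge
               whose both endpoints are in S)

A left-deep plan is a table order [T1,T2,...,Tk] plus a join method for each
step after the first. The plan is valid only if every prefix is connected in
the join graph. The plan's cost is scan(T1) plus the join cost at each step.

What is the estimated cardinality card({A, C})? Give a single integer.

Tables in S: A(60), C(150)
Edges inside S: C-A(d=3)
numerator = 60 * 150 = 9000
denominator = 3 = 3
card(S) = 9000 / 3 = 3000

3000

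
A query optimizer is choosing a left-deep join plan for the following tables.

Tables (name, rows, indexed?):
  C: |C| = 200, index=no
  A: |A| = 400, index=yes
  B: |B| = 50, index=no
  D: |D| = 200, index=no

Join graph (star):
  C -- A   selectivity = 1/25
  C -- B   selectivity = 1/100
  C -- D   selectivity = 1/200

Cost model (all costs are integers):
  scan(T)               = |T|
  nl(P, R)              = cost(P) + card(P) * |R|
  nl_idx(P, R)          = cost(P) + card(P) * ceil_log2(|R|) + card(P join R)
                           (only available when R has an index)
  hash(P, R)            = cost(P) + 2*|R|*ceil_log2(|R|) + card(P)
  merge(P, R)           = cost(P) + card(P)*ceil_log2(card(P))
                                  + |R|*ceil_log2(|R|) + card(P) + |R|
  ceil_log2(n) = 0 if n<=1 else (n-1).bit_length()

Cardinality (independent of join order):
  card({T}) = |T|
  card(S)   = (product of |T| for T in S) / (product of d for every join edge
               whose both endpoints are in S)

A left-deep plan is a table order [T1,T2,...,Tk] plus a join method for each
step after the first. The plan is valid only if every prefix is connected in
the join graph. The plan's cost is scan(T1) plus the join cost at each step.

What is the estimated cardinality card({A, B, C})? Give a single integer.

Tables in S: A(400), B(50), C(200)
Edges inside S: C-A(d=25), C-B(d=100)
numerator = 400 * 50 * 200 = 4000000
denominator = 25 * 100 = 2500
card(S) = 4000000 / 2500 = 1600

1600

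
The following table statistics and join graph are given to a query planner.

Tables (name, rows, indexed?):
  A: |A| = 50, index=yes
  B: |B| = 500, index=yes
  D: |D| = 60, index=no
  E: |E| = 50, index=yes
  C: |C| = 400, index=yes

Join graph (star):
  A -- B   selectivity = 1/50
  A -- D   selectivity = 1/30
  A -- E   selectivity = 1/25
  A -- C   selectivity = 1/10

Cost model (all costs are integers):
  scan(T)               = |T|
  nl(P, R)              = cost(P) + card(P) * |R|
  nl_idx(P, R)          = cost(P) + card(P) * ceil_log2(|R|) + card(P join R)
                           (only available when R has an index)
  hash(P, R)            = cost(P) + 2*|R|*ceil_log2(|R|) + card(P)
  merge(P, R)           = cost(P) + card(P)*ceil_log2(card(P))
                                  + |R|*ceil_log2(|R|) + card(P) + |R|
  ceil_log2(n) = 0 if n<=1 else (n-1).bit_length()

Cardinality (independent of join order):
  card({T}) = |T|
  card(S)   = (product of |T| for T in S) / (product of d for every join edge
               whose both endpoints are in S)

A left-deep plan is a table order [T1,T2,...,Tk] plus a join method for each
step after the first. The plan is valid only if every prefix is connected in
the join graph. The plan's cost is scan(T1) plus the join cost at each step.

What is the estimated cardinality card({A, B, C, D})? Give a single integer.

Tables in S: A(50), B(500), C(400), D(60)
Edges inside S: A-B(d=50), A-D(d=30), A-C(d=10)
numerator = 50 * 500 * 400 * 60 = 600000000
denominator = 50 * 30 * 10 = 15000
card(S) = 600000000 / 15000 = 40000

40000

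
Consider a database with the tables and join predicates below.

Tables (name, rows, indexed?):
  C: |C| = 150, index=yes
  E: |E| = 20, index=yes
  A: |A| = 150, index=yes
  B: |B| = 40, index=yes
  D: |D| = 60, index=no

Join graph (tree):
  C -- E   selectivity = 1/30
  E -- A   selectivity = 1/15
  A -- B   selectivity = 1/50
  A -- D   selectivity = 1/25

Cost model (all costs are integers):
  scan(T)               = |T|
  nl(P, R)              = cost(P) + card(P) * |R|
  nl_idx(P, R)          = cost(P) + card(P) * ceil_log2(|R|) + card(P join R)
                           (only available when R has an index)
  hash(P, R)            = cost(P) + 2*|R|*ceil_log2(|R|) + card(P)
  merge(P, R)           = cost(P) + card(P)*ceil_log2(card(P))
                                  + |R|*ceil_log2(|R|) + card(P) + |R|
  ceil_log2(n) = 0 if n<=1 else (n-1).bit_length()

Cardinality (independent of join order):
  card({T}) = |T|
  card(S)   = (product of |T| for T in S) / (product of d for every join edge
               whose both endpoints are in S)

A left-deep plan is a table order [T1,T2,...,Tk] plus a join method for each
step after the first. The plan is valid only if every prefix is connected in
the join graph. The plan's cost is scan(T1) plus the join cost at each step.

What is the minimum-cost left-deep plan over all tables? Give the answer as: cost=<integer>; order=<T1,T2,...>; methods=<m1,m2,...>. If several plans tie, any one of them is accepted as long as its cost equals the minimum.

Selinger DP (subsets sized 1..n):
  {C}: scan cost=150, card=150
  {E}: scan cost=20, card=20
  {A}: scan cost=150, card=150
  {B}: scan cost=40, card=40
  {D}: scan cost=60, card=60
  {CE}: card=100; try (C,nl_idx)→280, (E,hash)→500, (E,nl_idx)→1000, (C,merge)→1490, (E,merge)→1620, (C,hash)→2440 …(+2); best=280 via (C,nl_idx)
  {AE}: card=200; try (A,nl_idx)→380, (E,hash)→500, (E,nl_idx)→1100, (A,merge)→1490, (E,merge)→1620, (A,hash)→2440 …(+2); best=380 via (A,nl_idx)
  {AB}: card=120; try (A,nl_idx)→480, (B,hash)→780, (B,nl_idx)→1170, (A,merge)→1670, (B,merge)→1780, (A,hash)→2480 …(+2); best=480 via (A,nl_idx)
  {AD}: card=360; try (A,nl_idx)→900, (D,hash)→1020, (A,merge)→1830, (D,merge)→1920, (A,hash)→2520, (A,nl)→9060 …(+1); best=900 via (A,nl_idx)
  {ACE}: card=1000; try (A,nl_idx)→2080, (A,merge)→2430, (A,hash)→2780, (C,hash)→2980, (C,nl_idx)→2980, (C,merge)→3530 …(+2); best=2080 via (A,nl_idx)
  {ABE}: card=160; try (E,hash)→800, (B,hash)→1060, (E,nl_idx)→1240, (E,merge)→1560, (B,nl_idx)→1740, (B,merge)→2460 …(+2); best=800 via (E,hash)
  {ADE}: card=480; try (D,hash)→1300, (E,hash)→1460, (D,merge)→2600, (E,nl_idx)→3180, (E,merge)→4620, (E,nl)→8100 …(+1); best=1300 via (D,hash)
  {ABD}: card=288; try (D,hash)→1320, (B,hash)→1740, (D,merge)→1860, (B,nl_idx)→3348, (B,merge)→4780, (D,nl)→7680 …(+1); best=1320 via (D,hash)
  {ABCE}: card=800; try (C,nl_idx)→2880, (C,hash)→3360, (B,hash)→3560, (C,merge)→3590, (B,nl_idx)→8880, (B,merge)→13360 …(+2); best=2880 via (C,nl_idx)
  {ACDE}: card=2400; try (D,hash)→3800, (C,hash)→4180, (C,merge)→7450, (C,nl_idx)→7540, (D,merge)→13500, (D,nl)→62080 …(+1); best=3800 via (D,hash)
  {ABDE}: card=384; try (D,hash)→1680, (E,hash)→1808, (B,hash)→2260, (D,merge)→2660, (E,nl_idx)→3144, (E,merge)→4320 …(+5); best=1680 via (D,hash)
  {ABCDE}: card=1920; try (D,hash)→4400, (C,hash)→4464, (C,nl_idx)→6672, (B,hash)→6680, (C,merge)→6870, (D,merge)→12100 …(+5); best=4400 via (D,hash)

cost=4400; order=B,A,E,C,D; methods=nl_idx,hash,nl_idx,hash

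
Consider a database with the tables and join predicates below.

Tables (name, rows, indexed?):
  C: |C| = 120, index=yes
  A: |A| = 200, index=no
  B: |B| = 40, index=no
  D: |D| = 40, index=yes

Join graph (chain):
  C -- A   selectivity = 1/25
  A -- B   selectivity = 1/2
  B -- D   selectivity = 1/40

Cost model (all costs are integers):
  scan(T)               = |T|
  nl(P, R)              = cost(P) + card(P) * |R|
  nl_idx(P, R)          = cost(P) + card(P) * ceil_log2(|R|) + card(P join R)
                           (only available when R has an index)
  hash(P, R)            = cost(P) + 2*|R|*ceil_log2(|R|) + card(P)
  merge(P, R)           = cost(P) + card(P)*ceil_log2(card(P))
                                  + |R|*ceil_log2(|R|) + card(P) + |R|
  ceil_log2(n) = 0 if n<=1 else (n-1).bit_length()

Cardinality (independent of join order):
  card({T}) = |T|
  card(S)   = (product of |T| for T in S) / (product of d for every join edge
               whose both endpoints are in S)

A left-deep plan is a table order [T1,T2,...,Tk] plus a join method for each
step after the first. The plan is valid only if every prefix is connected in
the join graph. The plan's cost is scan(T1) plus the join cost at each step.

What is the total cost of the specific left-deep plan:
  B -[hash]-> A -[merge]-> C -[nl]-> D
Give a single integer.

824240

step 1: scan B: cost=40, card=40
step 2: join A via hash
    card(P join A) = 40*200/(2) = 4000
    cost = 40 + 2*200*8 + 40 = 3280
step 3: join C via merge
    card(P join C) = 4000*120/(25) = 19200
    cost = 3280 + 4000*12 + 120*7 + 4000 + 120 = 56240
step 4: join D via nl
    card(P join D) = 19200*40/(40) = 19200
    cost = 56240 + 19200*40 = 824240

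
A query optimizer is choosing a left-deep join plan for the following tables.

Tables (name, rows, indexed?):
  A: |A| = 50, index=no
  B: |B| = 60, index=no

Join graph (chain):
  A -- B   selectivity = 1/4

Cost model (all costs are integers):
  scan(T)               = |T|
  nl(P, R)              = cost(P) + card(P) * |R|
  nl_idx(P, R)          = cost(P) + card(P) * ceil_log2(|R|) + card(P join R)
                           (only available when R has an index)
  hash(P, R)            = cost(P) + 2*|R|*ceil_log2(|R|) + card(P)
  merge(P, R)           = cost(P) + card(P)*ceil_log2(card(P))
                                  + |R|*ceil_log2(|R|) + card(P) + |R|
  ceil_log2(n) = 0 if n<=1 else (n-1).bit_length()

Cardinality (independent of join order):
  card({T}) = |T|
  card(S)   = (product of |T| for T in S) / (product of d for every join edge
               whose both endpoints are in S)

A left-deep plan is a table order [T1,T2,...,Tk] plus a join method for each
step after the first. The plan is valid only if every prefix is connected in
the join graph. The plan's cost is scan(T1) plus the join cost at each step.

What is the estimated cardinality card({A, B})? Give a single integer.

Tables in S: A(50), B(60)
Edges inside S: A-B(d=4)
numerator = 50 * 60 = 3000
denominator = 4 = 4
card(S) = 3000 / 4 = 750

750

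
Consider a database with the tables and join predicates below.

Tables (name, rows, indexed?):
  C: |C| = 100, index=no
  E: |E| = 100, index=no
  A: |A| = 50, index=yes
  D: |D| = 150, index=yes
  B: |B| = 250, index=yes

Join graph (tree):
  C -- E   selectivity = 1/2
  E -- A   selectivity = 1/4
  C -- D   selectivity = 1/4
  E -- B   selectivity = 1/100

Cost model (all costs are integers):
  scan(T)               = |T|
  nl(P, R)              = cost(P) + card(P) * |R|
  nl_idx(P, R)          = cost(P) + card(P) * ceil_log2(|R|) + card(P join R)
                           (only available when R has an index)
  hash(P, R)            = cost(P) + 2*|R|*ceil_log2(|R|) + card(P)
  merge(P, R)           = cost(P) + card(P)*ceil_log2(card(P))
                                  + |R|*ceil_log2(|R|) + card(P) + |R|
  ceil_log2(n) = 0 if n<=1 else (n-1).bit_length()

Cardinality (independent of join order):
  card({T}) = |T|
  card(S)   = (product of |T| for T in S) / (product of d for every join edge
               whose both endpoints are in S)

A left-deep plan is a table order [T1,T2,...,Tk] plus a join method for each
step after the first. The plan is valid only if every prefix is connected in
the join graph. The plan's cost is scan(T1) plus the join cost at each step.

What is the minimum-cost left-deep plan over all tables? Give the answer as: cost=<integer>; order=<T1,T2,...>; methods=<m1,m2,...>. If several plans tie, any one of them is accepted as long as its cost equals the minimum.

cost=165175; order=E,B,A,C,D; methods=nl_idx,hash,hash,hash

Selinger DP (subsets sized 1..n):
  {C}: scan cost=100, card=100
  {E}: scan cost=100, card=100
  {A}: scan cost=50, card=50
  {D}: scan cost=150, card=150
  {B}: scan cost=250, card=250
  {CE}: card=5000; try (E,hash)→1600, (C,hash)→1600, (E,merge)→1700, (C,merge)→1700, (E,nl)→10100, (C,nl)→10100; best=1600 via (E,hash)
  {CD}: card=3750; try (C,hash)→1700, (D,merge)→2250, (C,merge)→2300, (D,hash)→2600, (D,nl_idx)→4650, (D,nl)→15100 …(+1); best=1700 via (C,hash)
  {AE}: card=1250; try (A,hash)→800, (E,merge)→1200, (A,merge)→1250, (E,hash)→1500, (A,nl_idx)→1950, (E,nl)→5050 …(+1); best=800 via (A,hash)
  {BE}: card=250; try (B,nl_idx)→1150, (E,hash)→1900, (B,merge)→3150, (E,merge)→3300, (B,hash)→4200, (B,nl)→25100 …(+1); best=1150 via (B,nl_idx)
  {ACE}: card=62500; try (C,hash)→3450, (A,hash)→7200, (C,merge)→16600, (A,merge)→71950, (A,nl_idx)→94100, (C,nl)→125800 …(+1); best=3450 via (C,hash)
  {CDE}: card=187500; try (E,hash)→6850, (D,hash)→9000, (E,merge)→51250, (D,merge)→72950, (D,nl_idx)→229100, (E,nl)→376700 …(+1); best=6850 via (E,hash)
  {BCE}: card=12500; try (C,hash)→2800, (C,merge)→4200, (B,hash)→10600, (C,nl)→26150, (B,nl_idx)→54100, (B,merge)→73850 …(+1); best=2800 via (C,hash)
  {ABE}: card=3125; try (A,hash)→2000, (A,merge)→3750, (A,nl_idx)→5775, (B,hash)→6050, (A,nl)→13650, (B,nl_idx)→13925 …(+2); best=2000 via (A,hash)
  {ACDE}: card=2343750; try (D,hash)→68350, (A,hash)→194950, (D,merge)→1067300, (D,nl_idx)→2847200, (A,nl_idx)→3475600, (A,merge)→3569700 …(+2); best=68350 via (D,hash)
  {ABCE}: card=156250; try (C,hash)→6525, (A,hash)→15900, (C,merge)→43425, (B,hash)→69950, (A,merge)→190650, (A,nl_idx)→234050 …(+5); best=6525 via (C,hash)
  {BCDE}: card=468750; try (D,hash)→17700, (D,merge)→191650, (B,hash)→198350, (D,nl_idx)→571550, (D,nl)→1877800, (B,nl_idx)→1975600 …(+2); best=17700 via (D,hash)
  {ABCDE}: card=5859375; try (D,hash)→165175, (A,hash)→487050, (B,hash)→2416100, (D,merge)→2976625, (D,nl_idx)→7115900, (A,nl_idx)→8689575 …(+6); best=165175 via (D,hash)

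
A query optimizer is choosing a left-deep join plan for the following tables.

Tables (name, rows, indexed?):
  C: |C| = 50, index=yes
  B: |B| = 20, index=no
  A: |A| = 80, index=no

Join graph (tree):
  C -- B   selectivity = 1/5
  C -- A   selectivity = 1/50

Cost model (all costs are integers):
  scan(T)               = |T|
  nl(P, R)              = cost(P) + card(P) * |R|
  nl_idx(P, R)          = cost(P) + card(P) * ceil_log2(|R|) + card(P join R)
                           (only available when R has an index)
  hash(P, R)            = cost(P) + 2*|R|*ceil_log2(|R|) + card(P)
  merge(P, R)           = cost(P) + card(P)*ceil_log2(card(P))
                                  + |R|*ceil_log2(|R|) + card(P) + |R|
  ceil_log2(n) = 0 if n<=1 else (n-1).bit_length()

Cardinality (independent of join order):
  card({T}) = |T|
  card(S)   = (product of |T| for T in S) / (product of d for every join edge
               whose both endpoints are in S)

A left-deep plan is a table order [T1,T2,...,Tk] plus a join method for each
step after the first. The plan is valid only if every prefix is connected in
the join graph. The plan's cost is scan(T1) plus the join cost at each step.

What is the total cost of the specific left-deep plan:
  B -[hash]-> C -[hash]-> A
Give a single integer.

step 1: scan B: cost=20, card=20
step 2: join C via hash
    card(P join C) = 20*50/(5) = 200
    cost = 20 + 2*50*6 + 20 = 640
step 3: join A via hash
    card(P join A) = 200*80/(50) = 320
    cost = 640 + 2*80*7 + 200 = 1960

1960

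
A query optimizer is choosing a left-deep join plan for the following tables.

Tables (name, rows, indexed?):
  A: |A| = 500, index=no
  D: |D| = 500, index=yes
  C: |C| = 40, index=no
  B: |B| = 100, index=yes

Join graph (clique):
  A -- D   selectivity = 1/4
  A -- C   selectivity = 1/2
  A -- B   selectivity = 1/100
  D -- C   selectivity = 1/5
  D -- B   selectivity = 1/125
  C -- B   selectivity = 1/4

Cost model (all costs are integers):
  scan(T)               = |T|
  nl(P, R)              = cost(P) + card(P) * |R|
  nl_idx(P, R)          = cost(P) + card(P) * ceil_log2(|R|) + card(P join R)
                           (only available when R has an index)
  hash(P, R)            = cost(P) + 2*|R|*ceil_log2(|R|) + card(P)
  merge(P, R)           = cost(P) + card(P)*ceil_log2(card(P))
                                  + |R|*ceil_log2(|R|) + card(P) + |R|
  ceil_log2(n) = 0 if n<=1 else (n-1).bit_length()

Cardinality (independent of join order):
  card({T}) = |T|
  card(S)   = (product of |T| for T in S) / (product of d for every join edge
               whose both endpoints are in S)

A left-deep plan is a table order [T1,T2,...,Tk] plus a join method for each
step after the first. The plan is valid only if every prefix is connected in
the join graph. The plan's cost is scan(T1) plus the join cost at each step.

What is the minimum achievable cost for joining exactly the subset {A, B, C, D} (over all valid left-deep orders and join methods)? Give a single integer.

Selinger DP over subsets of {A,B,C,D}:
  {A}: scan cost=500, card=500
  {D}: scan cost=500, card=500
  {C}: scan cost=40, card=40
  {B}: scan cost=100, card=100
  {AD}: card=62500; try (D,hash)→10000, (A,hash)→10000, (D,merge)→10500, (A,merge)→10500, (D,nl_idx)→67500, (D,nl)→250500 …(+1); best=10000 via (D,hash)
  {AC}: card=10000; try (C,hash)→1480, (A,merge)→5320, (C,merge)→5780, (A,hash)→9080, (A,nl)→20040, (C,nl)→20500; best=1480 via (C,hash)
  {AB}: card=500; try (B,hash)→2400, (B,nl_idx)→4500, (A,merge)→5900, (B,merge)→6300, (A,hash)→9200, (A,nl)→50100 …(+1); best=2400 via (B,hash)
  {CD}: card=4000; try (C,hash)→1480, (D,nl_idx)→4400, (D,merge)→5320, (C,merge)→5780, (D,hash)→9080, (D,nl)→20040 …(+1); best=1480 via (C,hash)
  {BD}: card=400; try (D,nl_idx)→1400, (B,hash)→2400, (B,nl_idx)→4400, (D,merge)→5900, (B,merge)→6300, (D,hash)→9200 …(+2); best=1400 via (D,nl_idx)
  {BC}: card=1000; try (C,hash)→680, (B,merge)→1120, (C,merge)→1180, (B,nl_idx)→1320, (B,hash)→1480, (B,nl)→4040 …(+1); best=680 via (C,hash)
  {ACD}: card=250000; try (A,hash)→14480, (D,hash)→20480, (A,merge)→58480, (C,hash)→72980, (D,merge)→156480, (D,nl_idx)→341480 …(+4); best=14480 via (A,hash)
  {ABD}: card=500; try (D,nl_idx)→7400, (A,merge)→10400, (A,hash)→10800, (D,hash)→11900, (D,merge)→12400, (B,hash)→73900 …(+5); best=7400 via (D,nl_idx)
  {ABC}: card=2500; try (C,hash)→3380, (C,merge)→7680, (A,hash)→10680, (B,hash)→12880, (A,merge)→16680, (C,nl)→22400 …(+4); best=3380 via (C,hash)
  {BCD}: card=800; try (C,hash)→2280, (C,merge)→5680, (B,hash)→6880, (D,nl_idx)→10480, (D,hash)→10680, (D,merge)→16680 …(+5); best=2280 via (C,hash)
  {ABCD}: card=500; try (C,hash)→8380, (A,hash)→12080, (C,merge)→12680, (D,hash)→14880, (A,merge)→16080, (D,nl_idx)→26380 …(+8); best=8380 via (C,hash)

8380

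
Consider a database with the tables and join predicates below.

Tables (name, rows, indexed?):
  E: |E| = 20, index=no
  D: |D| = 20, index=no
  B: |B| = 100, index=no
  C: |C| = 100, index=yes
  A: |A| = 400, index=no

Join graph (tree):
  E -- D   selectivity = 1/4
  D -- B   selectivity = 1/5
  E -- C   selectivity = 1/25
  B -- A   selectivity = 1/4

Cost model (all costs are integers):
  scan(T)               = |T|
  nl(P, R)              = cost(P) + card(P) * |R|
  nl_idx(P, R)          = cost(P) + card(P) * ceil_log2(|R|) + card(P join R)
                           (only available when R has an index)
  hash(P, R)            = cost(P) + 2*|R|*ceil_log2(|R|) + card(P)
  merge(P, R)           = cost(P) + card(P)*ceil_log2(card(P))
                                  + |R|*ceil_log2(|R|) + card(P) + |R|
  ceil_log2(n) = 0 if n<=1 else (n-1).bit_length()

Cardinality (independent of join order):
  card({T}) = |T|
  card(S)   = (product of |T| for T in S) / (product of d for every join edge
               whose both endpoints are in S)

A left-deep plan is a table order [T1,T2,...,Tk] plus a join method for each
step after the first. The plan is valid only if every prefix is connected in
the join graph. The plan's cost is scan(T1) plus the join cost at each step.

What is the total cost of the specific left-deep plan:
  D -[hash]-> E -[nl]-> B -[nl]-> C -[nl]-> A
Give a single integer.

3410240

step 1: scan D: cost=20, card=20
step 2: join E via hash
    card(P join E) = 20*20/(4) = 100
    cost = 20 + 2*20*5 + 20 = 240
step 3: join B via nl
    card(P join B) = 100*100/(5) = 2000
    cost = 240 + 100*100 = 10240
step 4: join C via nl
    card(P join C) = 2000*100/(25) = 8000
    cost = 10240 + 2000*100 = 210240
step 5: join A via nl
    card(P join A) = 8000*400/(4) = 800000
    cost = 210240 + 8000*400 = 3410240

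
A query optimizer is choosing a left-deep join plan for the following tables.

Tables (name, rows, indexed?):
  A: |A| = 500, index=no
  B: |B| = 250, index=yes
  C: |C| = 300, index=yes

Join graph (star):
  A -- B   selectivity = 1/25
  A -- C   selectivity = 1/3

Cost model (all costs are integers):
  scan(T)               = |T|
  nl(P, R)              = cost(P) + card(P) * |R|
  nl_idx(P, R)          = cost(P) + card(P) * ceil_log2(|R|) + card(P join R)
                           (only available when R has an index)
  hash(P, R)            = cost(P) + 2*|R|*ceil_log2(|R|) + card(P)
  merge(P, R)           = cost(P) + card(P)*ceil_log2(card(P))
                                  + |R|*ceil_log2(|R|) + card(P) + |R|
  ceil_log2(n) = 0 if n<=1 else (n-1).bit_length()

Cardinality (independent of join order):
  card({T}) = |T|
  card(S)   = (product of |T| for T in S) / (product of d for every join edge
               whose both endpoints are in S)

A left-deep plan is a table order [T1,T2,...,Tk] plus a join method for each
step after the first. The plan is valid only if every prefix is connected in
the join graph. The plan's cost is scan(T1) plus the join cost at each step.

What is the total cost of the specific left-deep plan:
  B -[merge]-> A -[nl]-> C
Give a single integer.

step 1: scan B: cost=250, card=250
step 2: join A via merge
    card(P join A) = 250*500/(25) = 5000
    cost = 250 + 250*8 + 500*9 + 250 + 500 = 7500
step 3: join C via nl
    card(P join C) = 5000*300/(3) = 500000
    cost = 7500 + 5000*300 = 1507500

1507500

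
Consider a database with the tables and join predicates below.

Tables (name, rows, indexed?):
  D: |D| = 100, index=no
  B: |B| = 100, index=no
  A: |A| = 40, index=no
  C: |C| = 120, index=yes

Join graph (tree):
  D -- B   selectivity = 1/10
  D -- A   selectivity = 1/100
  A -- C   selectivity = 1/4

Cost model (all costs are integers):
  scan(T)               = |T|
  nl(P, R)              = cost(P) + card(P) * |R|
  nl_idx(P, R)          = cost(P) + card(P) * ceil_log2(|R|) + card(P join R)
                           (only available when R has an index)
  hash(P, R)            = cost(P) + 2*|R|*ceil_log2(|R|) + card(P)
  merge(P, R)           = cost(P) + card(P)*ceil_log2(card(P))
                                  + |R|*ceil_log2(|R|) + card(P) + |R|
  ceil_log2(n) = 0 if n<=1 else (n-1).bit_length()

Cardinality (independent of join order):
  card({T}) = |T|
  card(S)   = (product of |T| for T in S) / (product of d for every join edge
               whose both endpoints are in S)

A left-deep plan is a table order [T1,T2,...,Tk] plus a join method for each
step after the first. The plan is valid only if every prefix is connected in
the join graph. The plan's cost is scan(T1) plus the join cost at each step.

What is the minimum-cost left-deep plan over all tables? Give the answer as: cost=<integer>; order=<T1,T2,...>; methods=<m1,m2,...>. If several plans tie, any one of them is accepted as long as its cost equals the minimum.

Selinger DP (subsets sized 1..n):
  {D}: scan cost=100, card=100
  {B}: scan cost=100, card=100
  {A}: scan cost=40, card=40
  {C}: scan cost=120, card=120
  {BD}: card=1000; try (D,hash)→1600, (B,hash)→1600, (D,merge)→1700, (B,merge)→1700, (D,nl)→10100, (B,nl)→10100; best=1600 via (D,hash)
  {AD}: card=40; try (A,hash)→680, (D,merge)→1120, (A,merge)→1180, (D,hash)→1480, (D,nl)→4040, (A,nl)→4100; best=680 via (A,hash)
  {AC}: card=1200; try (A,hash)→720, (C,merge)→1280, (A,merge)→1360, (C,nl_idx)→1520, (C,hash)→1760, (C,nl)→4840 …(+1); best=720 via (A,hash)
  {ABD}: card=400; try (B,merge)→1760, (B,hash)→2120, (A,hash)→3080, (B,nl)→4680, (A,merge)→12880, (A,nl)→41600; best=1760 via (B,merge)
  {ACD}: card=1200; try (C,merge)→1920, (C,nl_idx)→2160, (C,hash)→2400, (D,hash)→3320, (C,nl)→5480, (D,merge)→15920 …(+1); best=1920 via (C,merge)
  {ABCD}: card=12000; try (C,hash)→3840, (B,hash)→4520, (C,merge)→6720, (C,nl_idx)→16560, (B,merge)→17120, (C,nl)→49760 …(+1); best=3840 via (C,hash)

cost=3840; order=D,A,B,C; methods=hash,merge,hash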